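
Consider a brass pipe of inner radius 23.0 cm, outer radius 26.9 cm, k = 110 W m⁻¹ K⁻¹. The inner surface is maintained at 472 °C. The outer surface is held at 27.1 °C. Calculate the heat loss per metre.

Q' = 1960 kW/m

Q' = 2πk·ΔT/ln(r₂/r₁) = 2π × 110 × 444.9 / ln(0.269/0.230) = 1.96×10^6 W/m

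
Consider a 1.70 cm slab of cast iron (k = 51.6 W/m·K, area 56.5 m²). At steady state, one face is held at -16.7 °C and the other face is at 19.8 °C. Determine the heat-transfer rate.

Q = kA·ΔT/L = 51.6 × 56.5 × |-16.7 °C − 19.8 °C| / 0.0170 = 6.26×10^6 W

Q = 6260 kW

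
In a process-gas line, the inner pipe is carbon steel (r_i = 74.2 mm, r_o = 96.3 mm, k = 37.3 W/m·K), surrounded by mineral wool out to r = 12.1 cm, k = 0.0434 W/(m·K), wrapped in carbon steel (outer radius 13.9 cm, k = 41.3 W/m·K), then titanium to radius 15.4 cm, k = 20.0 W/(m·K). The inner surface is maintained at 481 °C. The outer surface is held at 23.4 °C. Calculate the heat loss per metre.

Q' = 545 W/m

Series thermal resistances, inner to outer:
  R'_carbon steel = ln(0.0963/0.0742)/(2πk) = 0.2607/(2π·37.3) = 0.001112 m·K/W
  R'_mineral wool = ln(0.121/0.0963)/(2πk) = 0.2283/(2π·0.0434) = 0.8373 m·K/W
  R'_carbon steel = ln(0.139/0.121)/(2πk) = 0.1387/(2π·41.3) = 5.344×10^-4 m·K/W
  R'_titanium = ln(0.154/0.139)/(2πk) = 0.1025/(2π·20.0) = 8.155×10^-4 m·K/W
ΣR = 0.001112 + 0.8373 + 5.344×10^-4 + 8.155×10^-4 = 0.8398 m·K/W
Q' = ΔT/ΣR = (481 °C − 23.4 °C)/0.8398 = 545 W/m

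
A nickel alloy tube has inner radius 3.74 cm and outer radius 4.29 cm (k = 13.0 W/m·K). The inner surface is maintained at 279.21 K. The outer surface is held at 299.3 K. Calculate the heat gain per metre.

Q' = 12000 W/m

Q' = 2πk·ΔT/ln(r₂/r₁) = 2π × 13.0 × 20.09 / ln(0.0429/0.0374) = 12000 W/m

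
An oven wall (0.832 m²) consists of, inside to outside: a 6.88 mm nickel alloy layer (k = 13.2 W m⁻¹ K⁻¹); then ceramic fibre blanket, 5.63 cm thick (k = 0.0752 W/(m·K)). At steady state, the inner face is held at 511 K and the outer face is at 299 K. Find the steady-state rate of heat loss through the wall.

Resistance network (inner→outer):
  R_nickel alloy = L/(kA) = 0.00688/(13.2·0.832) = 6.265×10^-4 K/W
  R_ceramic fibre blanket = L/(kA) = 0.0563/(0.0752·0.832) = 0.8998 K/W
ΣR = 6.265×10^-4 + 0.8998 = 0.9004 K/W
Q = ΔT/ΣR = (511 K − 299 K)/0.9004 = 235 W

Q = 235 W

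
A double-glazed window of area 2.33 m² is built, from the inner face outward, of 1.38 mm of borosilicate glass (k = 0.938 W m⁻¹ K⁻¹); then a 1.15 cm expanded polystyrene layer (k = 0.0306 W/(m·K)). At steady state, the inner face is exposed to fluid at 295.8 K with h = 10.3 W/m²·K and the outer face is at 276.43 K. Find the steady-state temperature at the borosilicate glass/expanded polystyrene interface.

T = 291.8 K

Treat each layer as a resistance in series:
  R_conv,in = 1/(hA) = 1/(10.3·2.33) = 0.04167 K/W
  R_borosilicate glass = L/(kA) = 0.00138/(0.938·2.33) = 6.314×10^-4 K/W
  R_expanded polystyrene = L/(kA) = 0.0115/(0.0306·2.33) = 0.1613 K/W
ΣR = 0.04167 + 6.314×10^-4 + 0.1613 = 0.2036 K/W
Q = ΔT/ΣR = (295.8 K − 276.43 K)/0.2036 = 95.14 W
From the inner boundary to the borosilicate glass/expanded polystyrene interface, ΣR_partial = 0.04230 K/W.
T_interface = T_in − Q·ΣR_partial = 295.8 K − (95.14)(0.04230) = 291.8 K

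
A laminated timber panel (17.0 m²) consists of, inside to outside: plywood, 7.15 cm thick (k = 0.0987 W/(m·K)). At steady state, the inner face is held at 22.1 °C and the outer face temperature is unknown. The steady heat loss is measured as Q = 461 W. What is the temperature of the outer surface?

Sum the resistances:
  R_plywood = L/(kA) = 0.0715/(0.0987·17.0) = 0.04261 K/W
ΣR = 0.04261 K/W
ΔT = Q·ΣR = 461 × 0.04261 = 19.64 K
Heat flows outward, so T_out = T_in − ΔT = 22.1 − 19.64 = 2.46 °C

T_out = 2.46 °C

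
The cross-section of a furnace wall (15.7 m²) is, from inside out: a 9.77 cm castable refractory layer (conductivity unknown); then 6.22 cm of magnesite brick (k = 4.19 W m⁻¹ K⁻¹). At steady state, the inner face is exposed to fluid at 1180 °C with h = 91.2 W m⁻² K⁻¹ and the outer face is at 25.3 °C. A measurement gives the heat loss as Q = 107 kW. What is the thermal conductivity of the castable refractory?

k = 0.680 W/m·K

ΣR = ΔT/Q = |1180 − 25.3|/1.07×10^5 = 0.01079 K/W
Known resistances:
  R_conv,in = 1/(hA) = 1/(91.2·15.7) = 6.984×10^-4 K/W
  R_magnesite brick = L/(kA) = 0.0622/(4.19·15.7) = 9.455×10^-4 K/W
R_castable refractory = ΣR − ΣR_known = 0.01079 − 0.001644 = 0.009146 K/W
L/(kA) = 0.009146 ⇒ k = 0.0977/(0.009146·15.7) = 0.680 W/m·K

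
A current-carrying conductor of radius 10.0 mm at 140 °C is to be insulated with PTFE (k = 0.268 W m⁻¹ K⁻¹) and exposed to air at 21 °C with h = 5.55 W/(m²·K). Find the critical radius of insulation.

r_cr = 4.83 cm

For a cylinder, r_cr = k_ins/h = 0.268/5.55 = 0.0483 m = 4.83 cm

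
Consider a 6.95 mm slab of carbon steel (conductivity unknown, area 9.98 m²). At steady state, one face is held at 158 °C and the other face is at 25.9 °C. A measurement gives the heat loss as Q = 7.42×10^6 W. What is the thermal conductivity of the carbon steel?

k = 39.1 W/m·K

ΣR = ΔT/Q = |158 − 25.9|/7.42×10^6 = 1.780×10^-5 K/W
L/(kA) = 1.780×10^-5 ⇒ k = 0.00695/(1.780×10^-5·9.98) = 39.1 W/m·K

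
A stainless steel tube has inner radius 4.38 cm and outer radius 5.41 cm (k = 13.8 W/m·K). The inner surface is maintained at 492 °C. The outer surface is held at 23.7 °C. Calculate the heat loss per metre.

Q' = 2πk·ΔT/ln(r₂/r₁) = 2π × 13.8 × 468.3 / ln(0.0541/0.0438) = 1.92×10^5 W/m

Q' = 1.92×10^5 W/m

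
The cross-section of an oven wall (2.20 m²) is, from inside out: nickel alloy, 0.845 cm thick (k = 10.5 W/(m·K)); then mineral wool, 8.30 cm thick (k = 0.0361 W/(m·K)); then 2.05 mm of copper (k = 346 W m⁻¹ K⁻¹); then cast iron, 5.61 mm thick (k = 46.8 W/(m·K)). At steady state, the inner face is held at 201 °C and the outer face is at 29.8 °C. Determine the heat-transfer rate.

Q = 164 W

Series thermal resistances, inner to outer:
  R_nickel alloy = L/(kA) = 0.00845/(10.5·2.20) = 3.658×10^-4 K/W
  R_mineral wool = L/(kA) = 0.0830/(0.0361·2.20) = 1.045 K/W
  R_copper = L/(kA) = 0.00205/(346·2.20) = 2.693×10^-6 K/W
  R_cast iron = L/(kA) = 0.00561/(46.8·2.20) = 5.449×10^-5 K/W
ΣR = 3.658×10^-4 + 1.045 + 2.693×10^-6 + 5.449×10^-5 = 1.045 K/W
Q = ΔT/ΣR = (201 °C − 29.8 °C)/1.045 = 164 W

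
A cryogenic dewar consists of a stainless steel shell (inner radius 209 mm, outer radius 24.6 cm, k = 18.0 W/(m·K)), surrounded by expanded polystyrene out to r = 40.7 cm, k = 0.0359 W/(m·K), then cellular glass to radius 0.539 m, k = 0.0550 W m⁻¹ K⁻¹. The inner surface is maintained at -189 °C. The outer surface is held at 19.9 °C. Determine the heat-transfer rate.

Resistance network (inner→outer):
  R_stainless steel = (1/0.209 − 1/0.246)/(4πk) = 0.7196/(4π·18.0) = 0.003182 K/W
  R_expanded polystyrene = (1/0.246 − 1/0.407)/(4πk) = 1.608/(4π·0.0359) = 3.564 K/W
  R_cellular glass = (1/0.407 − 1/0.539)/(4πk) = 0.6017/(4π·0.0550) = 0.8706 K/W
ΣR = 0.003182 + 3.564 + 0.8706 = 4.438 K/W
Q = ΔT/ΣR = (-189 °C − 19.9 °C)/4.438 = -47.1 W
(Negative Q ⇒ heat flows inward; heat gain = 47.1 W.)

Q = 47.1 W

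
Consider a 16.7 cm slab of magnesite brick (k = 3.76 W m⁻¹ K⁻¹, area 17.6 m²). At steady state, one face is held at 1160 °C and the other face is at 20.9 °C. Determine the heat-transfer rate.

Q = 451 kW

Q = kA·ΔT/L = 3.76 × 17.6 × |1160 °C − 20.9 °C| / 0.167 = 4.51×10^5 W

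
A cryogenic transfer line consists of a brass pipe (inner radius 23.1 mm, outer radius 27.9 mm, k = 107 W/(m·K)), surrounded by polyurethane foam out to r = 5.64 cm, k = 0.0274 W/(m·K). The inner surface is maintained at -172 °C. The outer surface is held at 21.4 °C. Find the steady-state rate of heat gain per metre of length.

Q' = 47.3 W/m

Series thermal resistances, inner to outer:
  R'_brass = ln(0.0279/0.0231)/(2πk) = 0.1888/(2π·107) = 2.808×10^-4 m·K/W
  R'_polyurethane foam = ln(0.0564/0.0279)/(2πk) = 0.7038/(2π·0.0274) = 4.088 m·K/W
ΣR = 2.808×10^-4 + 4.088 = 4.088 m·K/W
Q' = ΔT/ΣR = (-172 °C − 21.4 °C)/4.088 = -47.3 W/m
(Negative Q' ⇒ heat flows inward; heat gain = 47.3 W/m.)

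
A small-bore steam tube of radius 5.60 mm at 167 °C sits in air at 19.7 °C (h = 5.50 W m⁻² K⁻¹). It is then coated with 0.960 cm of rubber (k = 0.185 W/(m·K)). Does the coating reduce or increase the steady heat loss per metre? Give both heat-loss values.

Critical radius for a cylinder: r_cr = k/h = 0.0336 m = 3.36 cm.
Outer radius after coating: r₂ = 0.00560 + 0.00960 = 0.01520 m.
Since r₁ < r_cr and r₂ ≤ r_cr, the coating moves toward the maximum at r_cr — heat loss rises.
Bare: R = 1/(2πr₁h) = 5.167 m·K/W; Q = 147.3/5.167 = 28.5 W/m.
Coated: R = R_cond + R_conv = 2.763 m·K/W; Q = 147.3/2.763 = 53.3 W/m.

increases: 28.5 → 53.3 W/m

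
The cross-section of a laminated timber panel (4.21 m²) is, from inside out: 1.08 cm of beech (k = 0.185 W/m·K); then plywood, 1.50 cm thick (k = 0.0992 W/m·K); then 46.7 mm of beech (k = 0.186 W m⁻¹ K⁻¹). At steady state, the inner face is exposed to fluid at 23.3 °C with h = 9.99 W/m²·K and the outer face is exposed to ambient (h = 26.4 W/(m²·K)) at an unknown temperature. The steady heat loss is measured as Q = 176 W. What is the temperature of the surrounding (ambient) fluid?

T_out = -1.73 °C

Sum the resistances:
  R_conv,in = 1/(hA) = 1/(9.99·4.21) = 0.02378 K/W
  R_beech = L/(kA) = 0.0108/(0.185·4.21) = 0.01387 K/W
  R_plywood = L/(kA) = 0.0150/(0.0992·4.21) = 0.03592 K/W
  R_beech = L/(kA) = 0.0467/(0.186·4.21) = 0.05964 K/W
  R_conv,out = 1/(hA) = 1/(26.4·4.21) = 0.008997 K/W
ΣR = 0.1422 K/W
ΔT = Q·ΣR = 176 × 0.1422 = 25.03 K
Heat flows outward, so T_out = T_in − ΔT = 23.3 − 25.03 = -1.73 °C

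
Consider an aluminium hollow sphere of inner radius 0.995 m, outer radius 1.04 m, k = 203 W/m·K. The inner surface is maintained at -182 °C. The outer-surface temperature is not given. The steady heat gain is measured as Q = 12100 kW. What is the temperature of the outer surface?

T_out = 24.3 °C

Sum the resistances:
  R_aluminium = (1/0.995 − 1/1.04)/(4πk) = 0.04349/(4π·203) = 1.705×10^-5 K/W
ΣR = 1.705×10^-5 K/W
ΔT = Q·ΣR = 1.21×10^7 × 1.705×10^-5 = 206.3 K
Heat flows inward, so T_out = T_in + ΔT = -182 + 206.3 = 24.3 °C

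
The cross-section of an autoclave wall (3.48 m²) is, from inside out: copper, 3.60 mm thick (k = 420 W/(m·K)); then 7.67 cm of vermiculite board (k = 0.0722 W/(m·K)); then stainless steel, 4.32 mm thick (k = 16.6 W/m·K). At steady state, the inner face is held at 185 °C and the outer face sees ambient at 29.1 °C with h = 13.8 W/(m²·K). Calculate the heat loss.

Resistance network (inner→outer):
  R_copper = L/(kA) = 0.00360/(420·3.48) = 2.463×10^-6 K/W
  R_vermiculite board = L/(kA) = 0.0767/(0.0722·3.48) = 0.3053 K/W
  R_stainless steel = L/(kA) = 0.00432/(16.6·3.48) = 7.478×10^-5 K/W
  R_conv,out = 1/(hA) = 1/(13.8·3.48) = 0.02082 K/W
ΣR = 2.463×10^-6 + 0.3053 + 7.478×10^-5 + 0.02082 = 0.3262 K/W
Q = ΔT/ΣR = (185 °C − 29.1 °C)/0.3262 = 478 W

Q = 478 W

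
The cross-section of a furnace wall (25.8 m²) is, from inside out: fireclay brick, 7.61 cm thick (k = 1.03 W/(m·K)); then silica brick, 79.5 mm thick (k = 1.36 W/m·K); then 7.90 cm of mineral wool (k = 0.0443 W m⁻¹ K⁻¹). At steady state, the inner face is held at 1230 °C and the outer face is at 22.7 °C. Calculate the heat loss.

Series thermal resistances, inner to outer:
  R_fireclay brick = L/(kA) = 0.0761/(1.03·25.8) = 0.002864 K/W
  R_silica brick = L/(kA) = 0.0795/(1.36·25.8) = 0.002266 K/W
  R_mineral wool = L/(kA) = 0.0790/(0.0443·25.8) = 0.06912 K/W
ΣR = 0.002864 + 0.002266 + 0.06912 = 0.07425 K/W
Q = ΔT/ΣR = (1230 °C − 22.7 °C)/0.07425 = 16300 W

Q = 16.3 kW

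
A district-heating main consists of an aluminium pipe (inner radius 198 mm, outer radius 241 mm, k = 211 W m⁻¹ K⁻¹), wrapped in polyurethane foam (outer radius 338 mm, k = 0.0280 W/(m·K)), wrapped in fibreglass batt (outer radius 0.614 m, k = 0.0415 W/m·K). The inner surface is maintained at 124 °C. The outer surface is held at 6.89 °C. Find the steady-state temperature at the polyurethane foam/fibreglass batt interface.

T = 70.5 °C

Treat each layer as a resistance in series:
  R'_aluminium = ln(0.241/0.198)/(2πk) = 0.1965/(2π·211) = 1.482×10^-4 m·K/W
  R'_polyurethane foam = ln(0.338/0.241)/(2πk) = 0.3382/(2π·0.0280) = 1.923 m·K/W
  R'_fibreglass batt = ln(0.614/0.338)/(2πk) = 0.5969/(2π·0.0415) = 2.289 m·K/W
ΣR = 1.482×10^-4 + 1.923 + 2.289 = 4.212 m·K/W
Q' = ΔT/ΣR = (124 °C − 6.89 °C)/4.212 = 27.80 W/m
From the inner boundary to the polyurethane foam/fibreglass batt interface, ΣR_partial = 1.923 m·K/W.
T_interface = T_in − Q'·ΣR_partial = 124 °C − (27.80)(1.923) = 70.5 °C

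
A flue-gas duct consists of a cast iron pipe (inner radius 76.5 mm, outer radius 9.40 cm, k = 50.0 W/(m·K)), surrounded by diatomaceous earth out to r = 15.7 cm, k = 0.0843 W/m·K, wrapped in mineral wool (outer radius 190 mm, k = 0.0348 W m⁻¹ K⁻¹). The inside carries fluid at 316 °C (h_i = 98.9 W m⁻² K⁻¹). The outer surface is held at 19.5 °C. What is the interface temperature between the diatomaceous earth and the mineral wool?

Resistance network (inner→outer):
  R'_conv,in = 1/(2πr h) = 1/(2π·0.0765·98.9) = 0.02104 m·K/W
  R'_cast iron = ln(0.0940/0.0765)/(2πk) = 0.2060/(2π·50.0) = 6.557×10^-4 m·K/W
  R'_diatomaceous earth = ln(0.157/0.0940)/(2πk) = 0.5130/(2π·0.0843) = 0.9684 m·K/W
  R'_mineral wool = ln(0.190/0.157)/(2πk) = 0.1908/(2π·0.0348) = 0.8725 m·K/W
ΣR = 0.02104 + 6.557×10^-4 + 0.9684 + 0.8725 = 1.863 m·K/W
Q' = ΔT/ΣR = (316 °C − 19.5 °C)/1.863 = 159.2 W/m
From the inner boundary to the diatomaceous earth/mineral wool interface, ΣR_partial = 0.9901 m·K/W.
T_interface = T_in − Q'·ΣR_partial = 316 °C − (159.2)(0.9901) = 158 °C

T = 158 °C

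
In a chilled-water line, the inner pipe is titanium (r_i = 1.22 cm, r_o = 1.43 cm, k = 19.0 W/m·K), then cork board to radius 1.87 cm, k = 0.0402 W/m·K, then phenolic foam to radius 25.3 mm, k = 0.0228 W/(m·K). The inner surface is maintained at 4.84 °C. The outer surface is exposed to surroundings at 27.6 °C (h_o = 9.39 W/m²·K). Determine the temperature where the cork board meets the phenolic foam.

T = 11.1 °C

Treat each layer as a resistance in series:
  R'_titanium = ln(0.0143/0.0122)/(2πk) = 0.1588/(2π·19.0) = 0.001330 m·K/W
  R'_cork board = ln(0.0187/0.0143)/(2πk) = 0.2683/(2π·0.0402) = 1.062 m·K/W
  R'_phenolic foam = ln(0.0253/0.0187)/(2πk) = 0.3023/(2π·0.0228) = 2.110 m·K/W
  R'_conv,out = 1/(2πr h) = 1/(2π·0.0253·9.39) = 0.6699 m·K/W
ΣR = 0.001330 + 1.062 + 2.110 + 0.6699 = 3.843 m·K/W
Q' = ΔT/ΣR = (4.84 °C − 27.6 °C)/3.843 = -5.922 W/m
From the inner boundary to the cork board/phenolic foam interface, ΣR_partial = 1.063 m·K/W.
T_interface = T_in − Q'·ΣR_partial = 4.84 °C − (-5.922)(1.063) = 11.1 °C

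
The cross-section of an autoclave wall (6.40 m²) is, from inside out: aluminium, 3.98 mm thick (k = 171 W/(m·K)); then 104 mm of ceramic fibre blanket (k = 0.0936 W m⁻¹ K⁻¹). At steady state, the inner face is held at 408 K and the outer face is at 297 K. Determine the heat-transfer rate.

Resistance network (inner→outer):
  R_aluminium = L/(kA) = 0.00398/(171·6.40) = 3.637×10^-6 K/W
  R_ceramic fibre blanket = L/(kA) = 0.104/(0.0936·6.40) = 0.1736 K/W
ΣR = 3.637×10^-6 + 0.1736 = 0.1736 K/W
Q = ΔT/ΣR = (408 K − 297 K)/0.1736 = 639 W

Q = 639 W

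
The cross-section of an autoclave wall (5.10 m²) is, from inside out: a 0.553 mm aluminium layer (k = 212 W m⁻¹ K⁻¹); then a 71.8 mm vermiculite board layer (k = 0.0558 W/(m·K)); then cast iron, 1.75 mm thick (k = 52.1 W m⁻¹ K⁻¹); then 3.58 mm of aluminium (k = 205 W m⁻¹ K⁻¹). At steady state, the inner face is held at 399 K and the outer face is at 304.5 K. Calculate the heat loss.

Resistance network (inner→outer):
  R_aluminium = L/(kA) = 5.53×10^-4/(212·5.10) = 5.115×10^-7 K/W
  R_vermiculite board = L/(kA) = 0.0718/(0.0558·5.10) = 0.2523 K/W
  R_cast iron = L/(kA) = 0.00175/(52.1·5.10) = 6.586×10^-6 K/W
  R_aluminium = L/(kA) = 0.00358/(205·5.10) = 3.424×10^-6 K/W
ΣR = 5.115×10^-7 + 0.2523 + 6.586×10^-6 + 3.424×10^-6 = 0.2523 K/W
Q = ΔT/ΣR = (399 K − 304.5 K)/0.2523 = 375 W

Q = 375 W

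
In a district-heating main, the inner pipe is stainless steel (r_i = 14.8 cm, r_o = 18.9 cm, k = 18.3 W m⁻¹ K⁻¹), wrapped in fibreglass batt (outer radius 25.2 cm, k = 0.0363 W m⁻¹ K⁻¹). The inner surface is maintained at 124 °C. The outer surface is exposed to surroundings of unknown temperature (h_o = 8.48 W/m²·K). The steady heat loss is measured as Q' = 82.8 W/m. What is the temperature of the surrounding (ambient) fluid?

T_out = 13.2 °C

Series resistances:
  R'_stainless steel = ln(0.189/0.148)/(2πk) = 0.2445/(2π·18.3) = 0.002127 m·K/W
  R'_fibreglass batt = ln(0.252/0.189)/(2πk) = 0.2877/(2π·0.0363) = 1.261 m·K/W
  R'_conv,out = 1/(2πr h) = 1/(2π·0.252·8.48) = 0.07448 m·K/W
ΣR = 1.338 m·K/W
ΔT = Q'·ΣR = 82.8 × 1.338 = 110.8 K
Heat flows outward, so T_out = T_in − ΔT = 124 − 110.8 = 13.2 °C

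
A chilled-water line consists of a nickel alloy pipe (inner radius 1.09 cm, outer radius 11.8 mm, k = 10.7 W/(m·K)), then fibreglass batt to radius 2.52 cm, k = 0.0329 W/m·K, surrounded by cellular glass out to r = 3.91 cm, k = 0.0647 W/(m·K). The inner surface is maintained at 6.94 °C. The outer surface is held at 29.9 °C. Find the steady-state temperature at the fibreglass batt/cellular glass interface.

T = 24.7 °C

Resistance network (inner→outer):
  R'_nickel alloy = ln(0.0118/0.0109)/(2πk) = 0.07934/(2π·10.7) = 0.001180 m·K/W
  R'_fibreglass batt = ln(0.0252/0.0118)/(2πk) = 0.7587/(2π·0.0329) = 3.670 m·K/W
  R'_cellular glass = ln(0.0391/0.0252)/(2πk) = 0.4393/(2π·0.0647) = 1.081 m·K/W
ΣR = 0.001180 + 3.670 + 1.081 = 4.752 m·K/W
Q' = ΔT/ΣR = (6.94 °C − 29.9 °C)/4.752 = -4.832 W/m
From the inner boundary to the fibreglass batt/cellular glass interface, ΣR_partial = 3.671 m·K/W.
T_interface = T_in − Q'·ΣR_partial = 6.94 °C − (-4.832)(3.671) = 24.7 °C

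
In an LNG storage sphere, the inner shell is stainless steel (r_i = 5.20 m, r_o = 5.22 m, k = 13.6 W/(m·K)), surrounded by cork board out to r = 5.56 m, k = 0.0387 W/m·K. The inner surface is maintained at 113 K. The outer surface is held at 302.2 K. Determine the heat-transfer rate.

Series thermal resistances, inner to outer:
  R_stainless steel = (1/5.20 − 1/5.22)/(4πk) = 7.368×10^-4/(4π·13.6) = 4.311×10^-6 K/W
  R_cork board = (1/5.22 − 1/5.56)/(4πk) = 0.01171/(4π·0.0387) = 0.02409 K/W
ΣR = 4.311×10^-6 + 0.02409 = 0.02409 K/W
Q = ΔT/ΣR = (113 K − 302.2 K)/0.02409 = -7850 W
(Negative Q ⇒ heat flows inward; heat gain = 7850 W.)

Q = 7.85 kW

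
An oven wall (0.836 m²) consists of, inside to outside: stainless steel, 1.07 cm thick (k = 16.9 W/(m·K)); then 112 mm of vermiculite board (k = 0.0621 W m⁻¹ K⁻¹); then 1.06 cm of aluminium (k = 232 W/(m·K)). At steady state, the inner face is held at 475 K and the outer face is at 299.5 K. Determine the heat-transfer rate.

Q = 81.3 W

Treat each layer as a resistance in series:
  R_stainless steel = L/(kA) = 0.0107/(16.9·0.836) = 7.573×10^-4 K/W
  R_vermiculite board = L/(kA) = 0.112/(0.0621·0.836) = 2.157 K/W
  R_aluminium = L/(kA) = 0.0106/(232·0.836) = 5.465×10^-5 K/W
ΣR = 7.573×10^-4 + 2.157 + 5.465×10^-5 = 2.158 K/W
Q = ΔT/ΣR = (475 K − 299.5 K)/2.158 = 81.3 W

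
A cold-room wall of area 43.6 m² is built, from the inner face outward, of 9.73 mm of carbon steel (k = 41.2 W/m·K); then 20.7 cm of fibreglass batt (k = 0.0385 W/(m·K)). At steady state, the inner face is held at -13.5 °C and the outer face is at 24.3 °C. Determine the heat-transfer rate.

Q = 307 W

Resistance network (inner→outer):
  R_carbon steel = L/(kA) = 0.00973/(41.2·43.6) = 5.417×10^-6 K/W
  R_fibreglass batt = L/(kA) = 0.207/(0.0385·43.6) = 0.1233 K/W
ΣR = 5.417×10^-6 + 0.1233 = 0.1233 K/W
Q = ΔT/ΣR = (-13.5 °C − 24.3 °C)/0.1233 = -307 W
(Negative Q ⇒ heat flows inward; heat gain = 307 W.)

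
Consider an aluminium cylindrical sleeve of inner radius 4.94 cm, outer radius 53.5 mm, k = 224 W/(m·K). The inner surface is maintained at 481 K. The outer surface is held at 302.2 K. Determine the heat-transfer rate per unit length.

Q' = 3160 kW/m

Q' = 2πk·ΔT/ln(r₂/r₁) = 2π × 224 × 178.8 / ln(0.0535/0.0494) = 3.16×10^6 W/m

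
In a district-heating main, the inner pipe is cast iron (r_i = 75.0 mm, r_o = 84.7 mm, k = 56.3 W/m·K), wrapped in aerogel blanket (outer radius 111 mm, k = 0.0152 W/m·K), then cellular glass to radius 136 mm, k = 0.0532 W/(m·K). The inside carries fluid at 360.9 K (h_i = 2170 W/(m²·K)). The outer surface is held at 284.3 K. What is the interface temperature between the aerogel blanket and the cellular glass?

Treat each layer as a resistance in series:
  R'_conv,in = 1/(2πr h) = 1/(2π·0.0750·2170) = 9.779×10^-4 m·K/W
  R'_cast iron = ln(0.0847/0.0750)/(2πk) = 0.1216/(2π·56.3) = 3.438×10^-4 m·K/W
  R'_aerogel blanket = ln(0.111/0.0847)/(2πk) = 0.2704/(2π·0.0152) = 2.831 m·K/W
  R'_cellular glass = ln(0.136/0.111)/(2πk) = 0.2031/(2π·0.0532) = 0.6077 m·K/W
ΣR = 9.779×10^-4 + 3.438×10^-4 + 2.831 + 0.6077 = 3.440 m·K/W
Q' = ΔT/ΣR = (360.9 K − 284.3 K)/3.440 = 22.27 W/m
From the inner boundary to the aerogel blanket/cellular glass interface, ΣR_partial = 2.832 m·K/W.
T_interface = T_in − Q'·ΣR_partial = 360.9 K − (22.27)(2.832) = 297.8 K

T = 297.8 K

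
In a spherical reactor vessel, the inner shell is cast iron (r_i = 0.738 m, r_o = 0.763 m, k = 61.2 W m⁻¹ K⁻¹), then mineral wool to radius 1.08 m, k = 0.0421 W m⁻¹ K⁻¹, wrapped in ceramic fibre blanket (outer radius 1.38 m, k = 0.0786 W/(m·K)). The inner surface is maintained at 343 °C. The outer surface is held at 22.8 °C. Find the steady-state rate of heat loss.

Q = 344 W

Treat each layer as a resistance in series:
  R_cast iron = (1/0.738 − 1/0.763)/(4πk) = 0.04440/(4π·61.2) = 5.773×10^-5 K/W
  R_mineral wool = (1/0.763 − 1/1.08)/(4πk) = 0.3847/(4π·0.0421) = 0.7271 K/W
  R_ceramic fibre blanket = (1/1.08 − 1/1.38)/(4πk) = 0.2013/(4π·0.0786) = 0.2038 K/W
ΣR = 5.773×10^-5 + 0.7271 + 0.2038 = 0.9310 K/W
Q = ΔT/ΣR = (343 °C − 22.8 °C)/0.9310 = 344 W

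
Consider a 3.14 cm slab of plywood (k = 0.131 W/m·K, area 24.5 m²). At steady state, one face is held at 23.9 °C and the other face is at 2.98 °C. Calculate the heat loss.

Q = 2.14 kW

Q = kA·ΔT/L = 0.131 × 24.5 × |23.9 °C − 2.98 °C| / 0.0314 = 2140 W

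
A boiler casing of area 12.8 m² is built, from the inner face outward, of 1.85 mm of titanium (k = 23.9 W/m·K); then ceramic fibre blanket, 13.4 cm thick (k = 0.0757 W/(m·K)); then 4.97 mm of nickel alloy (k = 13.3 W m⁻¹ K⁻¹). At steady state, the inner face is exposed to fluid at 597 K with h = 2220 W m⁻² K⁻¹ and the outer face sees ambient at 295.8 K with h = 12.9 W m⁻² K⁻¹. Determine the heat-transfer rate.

Treat each layer as a resistance in series:
  R_conv,in = 1/(hA) = 1/(2220·12.8) = 3.519×10^-5 K/W
  R_titanium = L/(kA) = 0.00185/(23.9·12.8) = 6.047×10^-6 K/W
  R_ceramic fibre blanket = L/(kA) = 0.134/(0.0757·12.8) = 0.1383 K/W
  R_nickel alloy = L/(kA) = 0.00497/(13.3·12.8) = 2.919×10^-5 K/W
  R_conv,out = 1/(hA) = 1/(12.9·12.8) = 0.006056 K/W
ΣR = 3.519×10^-5 + 6.047×10^-6 + 0.1383 + 2.919×10^-5 + 0.006056 = 0.1444 K/W
Q = ΔT/ΣR = (597 K − 295.8 K)/0.1444 = 2090 W

Q = 2.09 kW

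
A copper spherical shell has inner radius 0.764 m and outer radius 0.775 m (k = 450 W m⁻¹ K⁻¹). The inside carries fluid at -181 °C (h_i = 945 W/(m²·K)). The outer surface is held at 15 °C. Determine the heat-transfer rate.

Resistance network (inner→outer):
  R_conv,in = 1/(4πr²h) = 1/(4π·0.764²·945) = 1.443×10^-4 K/W
  R_copper = (1/0.764 − 1/0.775)/(4πk) = 0.01858/(4π·450) = 3.285×10^-6 K/W
ΣR = 1.443×10^-4 + 3.285×10^-6 = 1.476×10^-4 K/W
Q = ΔT/ΣR = (-181 °C − 15 °C)/1.476×10^-4 = -1.33×10^6 W
(Negative Q ⇒ heat flows inward; heat gain = 1.33×10^6 W.)

Q = 1330 kW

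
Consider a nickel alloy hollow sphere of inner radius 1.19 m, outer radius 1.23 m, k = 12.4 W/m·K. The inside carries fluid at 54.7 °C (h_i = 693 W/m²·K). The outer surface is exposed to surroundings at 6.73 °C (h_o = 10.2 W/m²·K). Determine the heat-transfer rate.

Q = 8.86 kW

Series thermal resistances, inner to outer:
  R_conv,in = 1/(4πr²h) = 1/(4π·1.19²·693) = 8.109×10^-5 K/W
  R_nickel alloy = (1/1.19 − 1/1.23)/(4πk) = 0.02733/(4π·12.4) = 1.754×10^-4 K/W
  R_conv,out = 1/(4πr²h) = 1/(4π·1.23²·10.2) = 0.005157 K/W
ΣR = 8.109×10^-5 + 1.754×10^-4 + 0.005157 = 0.005413 K/W
Q = ΔT/ΣR = (54.7 °C − 6.73 °C)/0.005413 = 8860 W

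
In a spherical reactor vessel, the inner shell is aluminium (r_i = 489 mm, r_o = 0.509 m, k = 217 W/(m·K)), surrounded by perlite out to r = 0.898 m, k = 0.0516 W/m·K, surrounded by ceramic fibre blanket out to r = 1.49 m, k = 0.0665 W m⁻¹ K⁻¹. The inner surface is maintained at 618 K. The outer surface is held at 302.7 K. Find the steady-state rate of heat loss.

Treat each layer as a resistance in series:
  R_aluminium = (1/0.489 − 1/0.509)/(4πk) = 0.08035/(4π·217) = 2.947×10^-5 K/W
  R_perlite = (1/0.509 − 1/0.898)/(4πk) = 0.8511/(4π·0.0516) = 1.312 K/W
  R_ceramic fibre blanket = (1/0.898 − 1/1.49)/(4πk) = 0.4424/(4π·0.0665) = 0.5295 K/W
ΣR = 2.947×10^-5 + 1.312 + 0.5295 = 1.842 K/W
Q = ΔT/ΣR = (618 K − 302.7 K)/1.842 = 171 W

Q = 171 W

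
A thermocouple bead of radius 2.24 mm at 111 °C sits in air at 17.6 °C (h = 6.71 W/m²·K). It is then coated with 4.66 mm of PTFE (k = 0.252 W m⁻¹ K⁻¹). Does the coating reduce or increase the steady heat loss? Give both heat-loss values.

increases: 0.0395 → 0.271 W

Critical radius for a sphere: r_cr = 2k/h = 0.0751 m = 7.51 cm.
Outer radius after coating: r₂ = 0.00224 + 0.00466 = 0.00690 m.
Since r₁ < r_cr and r₂ ≤ r_cr, the coating moves toward the maximum at r_cr — heat loss rises.
Bare: R = 1/(4πr₁²h) = 2364 K/W; Q = 93.4/2364 = 0.0395 W.
Coated: R = R_cond + R_conv = 344.3 K/W; Q = 93.4/344.3 = 0.271 W.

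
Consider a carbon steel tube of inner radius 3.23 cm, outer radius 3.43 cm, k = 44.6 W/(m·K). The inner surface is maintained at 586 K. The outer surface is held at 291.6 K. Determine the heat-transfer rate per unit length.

Q' = 2πk·ΔT/ln(r₂/r₁) = 2π × 44.6 × 294.4 / ln(0.0343/0.0323) = 1.37×10^6 W/m

Q' = 1370 kW/m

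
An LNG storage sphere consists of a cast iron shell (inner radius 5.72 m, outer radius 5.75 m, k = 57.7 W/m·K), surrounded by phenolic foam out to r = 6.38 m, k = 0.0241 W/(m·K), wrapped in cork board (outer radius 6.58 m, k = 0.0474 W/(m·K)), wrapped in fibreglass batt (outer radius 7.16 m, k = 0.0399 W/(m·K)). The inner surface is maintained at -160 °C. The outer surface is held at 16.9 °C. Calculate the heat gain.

Resistance network (inner→outer):
  R_cast iron = (1/5.72 − 1/5.75)/(4πk) = 9.121×10^-4/(4π·57.7) = 1.258×10^-6 K/W
  R_phenolic foam = (1/5.75 − 1/6.38)/(4πk) = 0.01717/(4π·0.0241) = 0.05671 K/W
  R_cork board = (1/6.38 − 1/6.58)/(4πk) = 0.004764/(4π·0.0474) = 0.007998 K/W
  R_fibreglass batt = (1/6.58 − 1/7.16)/(4πk) = 0.01231/(4π·0.0399) = 0.02455 K/W
ΣR = 1.258×10^-6 + 0.05671 + 0.007998 + 0.02455 = 0.08926 K/W
Q = ΔT/ΣR = (-160 °C − 16.9 °C)/0.08926 = -1980 W
(Negative Q ⇒ heat flows inward; heat gain = 1980 W.)

Q = 1980 W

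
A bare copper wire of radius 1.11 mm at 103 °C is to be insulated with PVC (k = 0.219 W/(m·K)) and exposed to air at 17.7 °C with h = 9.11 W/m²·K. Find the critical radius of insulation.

For a cylinder, r_cr = k_ins/h = 0.219/9.11 = 0.0240 m = 2.40 cm

r_cr = 2.40 cm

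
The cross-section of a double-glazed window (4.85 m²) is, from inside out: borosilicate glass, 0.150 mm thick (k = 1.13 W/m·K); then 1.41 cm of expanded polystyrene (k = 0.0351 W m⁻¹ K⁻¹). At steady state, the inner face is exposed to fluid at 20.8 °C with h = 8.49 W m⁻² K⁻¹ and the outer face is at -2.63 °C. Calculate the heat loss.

Q = 219 W

Series thermal resistances, inner to outer:
  R_conv,in = 1/(hA) = 1/(8.49·4.85) = 0.02429 K/W
  R_borosilicate glass = L/(kA) = 1.50×10^-4/(1.13·4.85) = 2.737×10^-5 K/W
  R_expanded polystyrene = L/(kA) = 0.0141/(0.0351·4.85) = 0.08283 K/W
ΣR = 0.02429 + 2.737×10^-5 + 0.08283 = 0.1071 K/W
Q = ΔT/ΣR = (20.8 °C − -2.63 °C)/0.1071 = 219 W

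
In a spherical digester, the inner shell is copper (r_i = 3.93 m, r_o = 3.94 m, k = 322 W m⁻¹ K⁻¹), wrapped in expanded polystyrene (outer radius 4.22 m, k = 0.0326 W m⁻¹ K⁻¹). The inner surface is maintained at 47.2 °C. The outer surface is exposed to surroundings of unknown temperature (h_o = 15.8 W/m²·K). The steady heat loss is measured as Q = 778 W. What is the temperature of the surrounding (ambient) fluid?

Sum the resistances:
  R_copper = (1/3.93 − 1/3.94)/(4πk) = 6.458×10^-4/(4π·322) = 1.596×10^-7 K/W
  R_expanded polystyrene = (1/3.94 − 1/4.22)/(4πk) = 0.01684/(4π·0.0326) = 0.04111 K/W
  R_conv,out = 1/(4πr²h) = 1/(4π·4.22²·15.8) = 2.828×10^-4 K/W
ΣR = 0.04139 K/W
ΔT = Q·ΣR = 778 × 0.04139 = 32.20 K
Heat flows outward, so T_out = T_in − ΔT = 47.2 − 32.20 = 15.0 °C

T_out = 15.0 °C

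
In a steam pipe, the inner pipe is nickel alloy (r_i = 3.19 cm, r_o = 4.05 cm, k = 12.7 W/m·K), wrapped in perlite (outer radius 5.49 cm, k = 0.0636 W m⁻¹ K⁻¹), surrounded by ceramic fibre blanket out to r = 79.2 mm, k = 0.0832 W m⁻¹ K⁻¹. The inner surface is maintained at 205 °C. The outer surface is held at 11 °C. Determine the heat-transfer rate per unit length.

Q' = 132 W/m

Treat each layer as a resistance in series:
  R'_nickel alloy = ln(0.0405/0.0319)/(2πk) = 0.2387/(2π·12.7) = 0.002991 m·K/W
  R'_perlite = ln(0.0549/0.0405)/(2πk) = 0.3042/(2π·0.0636) = 0.7613 m·K/W
  R'_ceramic fibre blanket = ln(0.0792/0.0549)/(2πk) = 0.3665/(2π·0.0832) = 0.7010 m·K/W
ΣR = 0.002991 + 0.7613 + 0.7010 = 1.465 m·K/W
Q' = ΔT/ΣR = (205 °C − 11 °C)/1.465 = 132 W/m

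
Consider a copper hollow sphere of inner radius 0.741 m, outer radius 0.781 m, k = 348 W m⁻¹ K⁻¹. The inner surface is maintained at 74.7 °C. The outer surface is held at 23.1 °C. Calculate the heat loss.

Q = 4πk·ΔT/(1/r₁ − 1/r₂) = 4π × 348 × 51.6 / (1/0.741 − 1/0.781) = 3.26×10^6 W

Q = 3260 kW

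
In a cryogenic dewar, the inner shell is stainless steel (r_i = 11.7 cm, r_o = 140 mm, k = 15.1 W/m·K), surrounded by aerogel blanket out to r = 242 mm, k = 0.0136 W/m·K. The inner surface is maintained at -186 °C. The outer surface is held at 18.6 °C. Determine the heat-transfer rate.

Q = 11.6 W

Series thermal resistances, inner to outer:
  R_stainless steel = (1/0.117 − 1/0.140)/(4πk) = 1.404/(4π·15.1) = 0.007400 K/W
  R_aerogel blanket = (1/0.140 − 1/0.242)/(4πk) = 3.011/(4π·0.0136) = 17.62 K/W
ΣR = 0.007400 + 17.62 = 17.63 K/W
Q = ΔT/ΣR = (-186 °C − 18.6 °C)/17.63 = -11.6 W
(Negative Q ⇒ heat flows inward; heat gain = 11.6 W.)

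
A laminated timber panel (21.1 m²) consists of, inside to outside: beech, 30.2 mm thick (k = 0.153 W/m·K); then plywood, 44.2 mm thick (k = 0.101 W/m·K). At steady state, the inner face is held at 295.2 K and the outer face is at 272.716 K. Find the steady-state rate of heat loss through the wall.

Series thermal resistances, inner to outer:
  R_beech = L/(kA) = 0.0302/(0.153·21.1) = 0.009355 K/W
  R_plywood = L/(kA) = 0.0442/(0.101·21.1) = 0.02074 K/W
ΣR = 0.009355 + 0.02074 = 0.03010 K/W
Q = ΔT/ΣR = (295.2 K − 272.716 K)/0.03010 = 747 W

Q = 747 W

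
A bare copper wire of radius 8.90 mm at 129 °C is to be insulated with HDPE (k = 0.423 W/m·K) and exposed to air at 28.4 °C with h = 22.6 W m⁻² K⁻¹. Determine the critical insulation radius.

r_cr = 1.87 cm

For a cylinder, r_cr = k_ins/h = 0.423/22.6 = 0.0187 m = 1.87 cm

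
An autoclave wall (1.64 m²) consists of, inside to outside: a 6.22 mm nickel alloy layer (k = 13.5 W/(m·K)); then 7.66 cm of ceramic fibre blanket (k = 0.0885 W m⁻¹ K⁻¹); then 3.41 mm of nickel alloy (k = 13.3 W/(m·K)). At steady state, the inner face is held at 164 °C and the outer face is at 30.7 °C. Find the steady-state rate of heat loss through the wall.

Q = 252 W

Resistance network (inner→outer):
  R_nickel alloy = L/(kA) = 0.00622/(13.5·1.64) = 2.809×10^-4 K/W
  R_ceramic fibre blanket = L/(kA) = 0.0766/(0.0885·1.64) = 0.5278 K/W
  R_nickel alloy = L/(kA) = 0.00341/(13.3·1.64) = 1.563×10^-4 K/W
ΣR = 2.809×10^-4 + 0.5278 + 1.563×10^-4 = 0.5282 K/W
Q = ΔT/ΣR = (164 °C − 30.7 °C)/0.5282 = 252 W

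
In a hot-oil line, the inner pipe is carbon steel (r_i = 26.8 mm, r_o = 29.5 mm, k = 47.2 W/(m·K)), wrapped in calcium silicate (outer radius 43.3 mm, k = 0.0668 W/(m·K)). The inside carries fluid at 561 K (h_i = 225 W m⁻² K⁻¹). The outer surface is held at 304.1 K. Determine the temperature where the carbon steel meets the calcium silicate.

T = 554 K

Treat each layer as a resistance in series:
  R'_conv,in = 1/(2πr h) = 1/(2π·0.0268·225) = 0.02639 m·K/W
  R'_carbon steel = ln(0.0295/0.0268)/(2πk) = 0.09599/(2π·47.2) = 3.237×10^-4 m·K/W
  R'_calcium silicate = ln(0.0433/0.0295)/(2πk) = 0.3838/(2π·0.0668) = 0.9143 m·K/W
ΣR = 0.02639 + 3.237×10^-4 + 0.9143 = 0.9410 m·K/W
Q' = ΔT/ΣR = (561 K − 304.1 K)/0.9410 = 273.0 W/m
From the inner boundary to the carbon steel/calcium silicate interface, ΣR_partial = 0.02671 m·K/W.
T_interface = T_in − Q'·ΣR_partial = 561 K − (273.0)(0.02671) = 554 K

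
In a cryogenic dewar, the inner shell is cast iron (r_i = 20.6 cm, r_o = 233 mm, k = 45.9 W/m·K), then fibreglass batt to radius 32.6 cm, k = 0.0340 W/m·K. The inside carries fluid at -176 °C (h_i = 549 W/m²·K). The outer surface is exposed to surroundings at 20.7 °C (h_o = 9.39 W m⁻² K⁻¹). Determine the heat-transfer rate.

Q = 66.7 W

Resistance network (inner→outer):
  R_conv,in = 1/(4πr²h) = 1/(4π·0.206²·549) = 0.003416 K/W
  R_cast iron = (1/0.206 − 1/0.233)/(4πk) = 0.5625/(4π·45.9) = 9.753×10^-4 K/W
  R_fibreglass batt = (1/0.233 − 1/0.326)/(4πk) = 1.224/(4π·0.0340) = 2.866 K/W
  R_conv,out = 1/(4πr²h) = 1/(4π·0.326²·9.39) = 0.07974 K/W
ΣR = 0.003416 + 9.753×10^-4 + 2.866 + 0.07974 = 2.950 K/W
Q = ΔT/ΣR = (-176 °C − 20.7 °C)/2.950 = -66.7 W
(Negative Q ⇒ heat flows inward; heat gain = 66.7 W.)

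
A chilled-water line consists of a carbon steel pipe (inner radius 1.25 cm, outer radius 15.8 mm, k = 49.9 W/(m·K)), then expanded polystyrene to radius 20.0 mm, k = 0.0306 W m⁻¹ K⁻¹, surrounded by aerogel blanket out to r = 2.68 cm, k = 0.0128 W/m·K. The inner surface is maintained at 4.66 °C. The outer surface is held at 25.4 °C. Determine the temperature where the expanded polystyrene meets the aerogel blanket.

T = 9.89 °C

Resistance network (inner→outer):
  R'_carbon steel = ln(0.0158/0.0125)/(2πk) = 0.2343/(2π·49.9) = 7.472×10^-4 m·K/W
  R'_expanded polystyrene = ln(0.0200/0.0158)/(2πk) = 0.2357/(2π·0.0306) = 1.226 m·K/W
  R'_aerogel blanket = ln(0.0268/0.0200)/(2πk) = 0.2927/(2π·0.0128) = 3.639 m·K/W
ΣR = 7.472×10^-4 + 1.226 + 3.639 = 4.866 m·K/W
Q' = ΔT/ΣR = (4.66 °C − 25.4 °C)/4.866 = -4.262 W/m
From the inner boundary to the expanded polystyrene/aerogel blanket interface, ΣR_partial = 1.227 m·K/W.
T_interface = T_in − Q'·ΣR_partial = 4.66 °C − (-4.262)(1.227) = 9.89 °C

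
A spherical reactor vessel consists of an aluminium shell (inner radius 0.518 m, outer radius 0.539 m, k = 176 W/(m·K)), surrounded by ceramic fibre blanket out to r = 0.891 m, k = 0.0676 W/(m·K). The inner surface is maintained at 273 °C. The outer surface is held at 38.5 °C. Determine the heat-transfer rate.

Resistance network (inner→outer):
  R_aluminium = (1/0.518 − 1/0.539)/(4πk) = 0.07521/(4π·176) = 3.401×10^-5 K/W
  R_ceramic fibre blanket = (1/0.539 − 1/0.891)/(4πk) = 0.7330/(4π·0.0676) = 0.8628 K/W
ΣR = 3.401×10^-5 + 0.8628 = 0.8628 K/W
Q = ΔT/ΣR = (273 °C − 38.5 °C)/0.8628 = 272 W

Q = 272 W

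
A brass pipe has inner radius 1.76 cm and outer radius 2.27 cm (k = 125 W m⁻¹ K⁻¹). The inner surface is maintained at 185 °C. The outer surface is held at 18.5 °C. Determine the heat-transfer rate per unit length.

Q' = 514 kW/m

Q' = 2πk·ΔT/ln(r₂/r₁) = 2π × 125 × 166.5 / ln(0.0227/0.0176) = 5.14×10^5 W/m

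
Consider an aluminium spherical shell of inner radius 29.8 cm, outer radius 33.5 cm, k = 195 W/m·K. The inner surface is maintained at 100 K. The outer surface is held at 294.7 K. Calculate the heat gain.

Q = 1290 kW

Q = 4πk·ΔT/(1/r₁ − 1/r₂) = 4π × 195 × 194.7 / (1/0.298 − 1/0.335) = 1.29×10^6 W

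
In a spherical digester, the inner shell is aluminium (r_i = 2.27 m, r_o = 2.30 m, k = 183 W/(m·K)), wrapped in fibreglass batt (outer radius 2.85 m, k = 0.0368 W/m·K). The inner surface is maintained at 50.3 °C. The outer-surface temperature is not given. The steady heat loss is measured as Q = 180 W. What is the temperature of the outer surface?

Series resistances:
  R_aluminium = (1/2.27 − 1/2.30)/(4πk) = 0.005746/(4π·183) = 2.499×10^-6 K/W
  R_fibreglass batt = (1/2.30 − 1/2.85)/(4πk) = 0.08391/(4π·0.0368) = 0.1814 K/W
ΣR = 0.1814 K/W
ΔT = Q·ΣR = 180 × 0.1814 = 32.65 K
Heat flows outward, so T_out = T_in − ΔT = 50.3 − 32.65 = 17.6 °C

T_out = 17.6 °C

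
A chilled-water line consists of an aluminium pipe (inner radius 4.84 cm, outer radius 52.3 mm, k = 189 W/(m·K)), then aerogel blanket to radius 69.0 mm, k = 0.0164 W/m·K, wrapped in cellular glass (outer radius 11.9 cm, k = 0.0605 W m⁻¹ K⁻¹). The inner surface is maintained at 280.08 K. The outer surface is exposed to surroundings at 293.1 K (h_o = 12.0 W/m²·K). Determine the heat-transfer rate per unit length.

Q' = 3.07 W/m

Resistance network (inner→outer):
  R'_aluminium = ln(0.0523/0.0484)/(2πk) = 0.07750/(2π·189) = 6.526×10^-5 m·K/W
  R'_aerogel blanket = ln(0.0690/0.0523)/(2πk) = 0.2771/(2π·0.0164) = 2.689 m·K/W
  R'_cellular glass = ln(0.119/0.0690)/(2πk) = 0.5450/(2π·0.0605) = 1.434 m·K/W
  R'_conv,out = 1/(2πr h) = 1/(2π·0.119·12.0) = 0.1115 m·K/W
ΣR = 6.526×10^-5 + 2.689 + 1.434 + 0.1115 = 4.235 m·K/W
Q' = ΔT/ΣR = (280.08 K − 293.1 K)/4.235 = -3.07 W/m
(Negative Q' ⇒ heat flows inward; heat gain = 3.07 W/m.)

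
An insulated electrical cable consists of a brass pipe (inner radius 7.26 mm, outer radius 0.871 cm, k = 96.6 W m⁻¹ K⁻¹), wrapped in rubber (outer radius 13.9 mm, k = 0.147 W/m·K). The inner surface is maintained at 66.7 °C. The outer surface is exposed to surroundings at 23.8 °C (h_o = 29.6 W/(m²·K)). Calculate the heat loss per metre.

Treat each layer as a resistance in series:
  R'_brass = ln(0.00871/0.00726)/(2πk) = 0.1821/(2π·96.6) = 3.000×10^-4 m·K/W
  R'_rubber = ln(0.0139/0.00871)/(2πk) = 0.4674/(2π·0.147) = 0.5061 m·K/W
  R'_conv,out = 1/(2πr h) = 1/(2π·0.0139·29.6) = 0.3868 m·K/W
ΣR = 3.000×10^-4 + 0.5061 + 0.3868 = 0.8932 m·K/W
Q' = ΔT/ΣR = (66.7 °C − 23.8 °C)/0.8932 = 48.0 W/m

Q' = 48.0 W/m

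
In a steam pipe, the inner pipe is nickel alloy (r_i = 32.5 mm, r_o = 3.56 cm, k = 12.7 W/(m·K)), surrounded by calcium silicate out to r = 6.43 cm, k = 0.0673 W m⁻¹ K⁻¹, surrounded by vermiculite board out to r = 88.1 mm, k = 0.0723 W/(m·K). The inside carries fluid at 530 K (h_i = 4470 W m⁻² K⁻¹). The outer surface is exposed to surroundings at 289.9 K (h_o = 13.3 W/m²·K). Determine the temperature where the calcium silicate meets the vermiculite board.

T = 379 K

Resistance network (inner→outer):
  R'_conv,in = 1/(2πr h) = 1/(2π·0.0325·4470) = 0.001096 m·K/W
  R'_nickel alloy = ln(0.0356/0.0325)/(2πk) = 0.09111/(2π·12.7) = 0.001142 m·K/W
  R'_calcium silicate = ln(0.0643/0.0356)/(2πk) = 0.5912/(2π·0.0673) = 1.398 m·K/W
  R'_vermiculite board = ln(0.0881/0.0643)/(2πk) = 0.3149/(2π·0.0723) = 0.6932 m·K/W
  R'_conv,out = 1/(2πr h) = 1/(2π·0.0881·13.3) = 0.1358 m·K/W
ΣR = 0.001096 + 0.001142 + 1.398 + 0.6932 + 0.1358 = 2.229 m·K/W
Q' = ΔT/ΣR = (530 K − 289.9 K)/2.229 = 107.7 W/m
From the inner boundary to the calcium silicate/vermiculite board interface, ΣR_partial = 1.400 m·K/W.
T_interface = T_in − Q'·ΣR_partial = 530 K − (107.7)(1.400) = 379 K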